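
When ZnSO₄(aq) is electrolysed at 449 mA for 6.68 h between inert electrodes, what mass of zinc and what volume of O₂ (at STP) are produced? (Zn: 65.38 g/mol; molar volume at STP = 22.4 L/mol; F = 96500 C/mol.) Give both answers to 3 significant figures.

3.66 g Zn; 0.627 L O₂

Q = 0.449 × 24048 = 10800 C; n(e⁻) = 10800 / 96500 = 0.1119 mol
Cathode: Zn²⁺ + 2e⁻ → Zn → n(Zn) = 0.1119/2 = 0.05595 mol → 3.66 g
Anode: 2H₂O → O₂ + 4H⁺ + 4e⁻ → n(O₂) = 0.1119/4 = 0.02798 mol → 0.627 L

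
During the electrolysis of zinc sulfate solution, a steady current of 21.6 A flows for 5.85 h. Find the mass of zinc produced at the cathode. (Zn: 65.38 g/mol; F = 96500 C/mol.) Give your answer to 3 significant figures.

Charge passed = 21.6 × 21060 = 4.549×10^5 C
n(e⁻) = Q/F = 4.549×10^5/96500 = 4.714 mol
Zn²⁺ + 2e⁻ → Zn, so n(Zn) = 4.714 / 2 = 2.357 mol
m = 2.357 × 65.38 = 154 g

154 g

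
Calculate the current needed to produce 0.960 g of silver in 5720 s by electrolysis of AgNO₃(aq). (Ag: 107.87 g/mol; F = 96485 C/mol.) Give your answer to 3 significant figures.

0.150 A

n(Ag) = 0.960 / 107.87 = 0.008900 mol
Ag⁺ + e⁻ → Ag, so n(e⁻) = 0.008900 mol
Q = 0.008900 × 96485 = 858.7 C
I = Q / t = 858.7 / 5720 s = 0.150 A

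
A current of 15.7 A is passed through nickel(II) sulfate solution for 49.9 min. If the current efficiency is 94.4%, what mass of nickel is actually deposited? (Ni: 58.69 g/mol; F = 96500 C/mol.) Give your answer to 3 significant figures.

13.5 g

Q = 15.7 × 2994 = 47010 C
n(e⁻) = 47010 / 96500 = 0.4872 mol
Ni²⁺ + 2e⁻ → Ni, so theoretical m(Ni) = 0.2436 × 58.69 = 14.30 g
Actual mass = 94.4% × 14.30 = 13.5 g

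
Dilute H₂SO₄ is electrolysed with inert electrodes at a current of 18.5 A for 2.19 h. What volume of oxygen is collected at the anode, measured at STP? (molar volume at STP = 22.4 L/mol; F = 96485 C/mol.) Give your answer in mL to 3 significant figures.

Q = 18.5 A × 7884 s = 1.459×10^5 C
n(e⁻) = Q/F = 1.459×10^5/96485 = 1.512 mol
2H₂O → O₂ + 4H⁺ + 4e⁻, so n(O₂) = 1.512 / 4 = 0.3780 mol
V = 0.3780 × 22.4 = 8.467 L
= 8470 mL

8470 mL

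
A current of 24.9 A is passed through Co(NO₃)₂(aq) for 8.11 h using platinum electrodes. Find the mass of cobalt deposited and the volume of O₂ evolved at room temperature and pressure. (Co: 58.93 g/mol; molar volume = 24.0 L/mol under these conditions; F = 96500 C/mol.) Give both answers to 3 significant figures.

Q = 24.9 × 29196 = 7.270×10^5 C; n(e⁻) = 7.270×10^5 / 96500 = 7.534 mol
Cathode: Co²⁺ + 2e⁻ → Co → n(Co) = 7.534/2 = 3.767 mol → 222 g
Anode: 2H₂O → O₂ + 4H⁺ + 4e⁻ → n(O₂) = 7.534/4 = 1.884 mol → 45.2 L

222 g Co; 45.2 L O₂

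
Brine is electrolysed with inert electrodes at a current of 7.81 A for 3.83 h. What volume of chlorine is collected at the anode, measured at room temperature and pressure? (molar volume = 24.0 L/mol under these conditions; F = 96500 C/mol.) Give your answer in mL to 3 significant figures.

Q = It = 7.81 × 13788 = 1.077×10^5 C
n(e⁻) = Q/F = 1.077×10^5/96500 = 1.116 mol
2Cl⁻ → Cl₂ + 2e⁻, so n(Cl₂) = 1.116 / 2 = 0.5580 mol
V = 0.5580 × 24.0 = 13.39 L
= 13400 mL

13400 mL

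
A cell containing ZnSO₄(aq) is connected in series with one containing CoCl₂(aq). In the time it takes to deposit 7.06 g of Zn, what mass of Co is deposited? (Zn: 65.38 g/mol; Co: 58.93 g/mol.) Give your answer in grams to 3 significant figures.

6.36 g

n(Zn) = 7.06 / 65.38 = 0.1080 mol
Zn²⁺ + 2e⁻ → Zn, so n(e⁻) = 2 × 0.1080 = 0.2160 mol
In series, the same 0.2160 mol of electrons flows through the second cell.
Co²⁺ + 2e⁻ → Co, so n(Co) = 0.2160 / 2 = 0.1080 mol
m(Co) = 0.1080 × 58.93 = 6.36 g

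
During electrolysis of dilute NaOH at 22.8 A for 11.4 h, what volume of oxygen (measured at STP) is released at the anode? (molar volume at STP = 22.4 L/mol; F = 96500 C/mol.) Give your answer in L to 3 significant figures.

54.3 L

Charge passed = 22.8 × 41040 = 9.357×10^5 C
n(e⁻) = 9.357×10^5 / 96500 = 9.696 mol
2H₂O → O₂ + 4H⁺ + 4e⁻, so n(O₂) = 9.696 / 4 = 2.424 mol
V = 2.424 × 22.4 = 54.30 L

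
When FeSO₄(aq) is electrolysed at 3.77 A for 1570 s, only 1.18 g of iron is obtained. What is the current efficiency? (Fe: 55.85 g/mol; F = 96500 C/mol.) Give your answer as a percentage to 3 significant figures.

68.9%

Q = 3.77 × 1570 = 5919 C
n(e⁻) = 5919 / 96500 = 0.06134 mol
Fe²⁺ + 2e⁻ → Fe, so theoretical n(Fe) = 0.03067 mol → 1.713 g
Efficiency = 1.18 / 1.713 = 0.6888 = 68.9%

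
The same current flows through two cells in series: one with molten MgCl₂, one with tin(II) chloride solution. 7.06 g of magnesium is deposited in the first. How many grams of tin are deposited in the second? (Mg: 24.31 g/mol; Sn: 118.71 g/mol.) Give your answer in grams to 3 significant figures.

34.5 g

n(Mg) = 7.06 / 24.31 = 0.2904 mol
Mg²⁺ + 2e⁻ → Mg, so n(e⁻) = 2 × 0.2904 = 0.5808 mol
In series, the same 0.5808 mol of electrons flows through the second cell.
Sn²⁺ + 2e⁻ → Sn, so n(Sn) = 0.5808 / 2 = 0.2904 mol
m(Sn) = 0.2904 × 118.71 = 34.5 g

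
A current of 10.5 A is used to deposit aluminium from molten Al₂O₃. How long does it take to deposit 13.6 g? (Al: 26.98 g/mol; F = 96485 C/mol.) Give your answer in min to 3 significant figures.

n(Al) = 13.6 / 26.98 = 0.5041 mol
Al³⁺ + 3e⁻ → Al, so n(e⁻) = 3 × 0.5041 = 1.512 mol
Q = 1.512 × 96485 = 1.459×10^5 C
t = Q / I = 1.459×10^5 / 10.5 = 13900 s = 232 min

232 min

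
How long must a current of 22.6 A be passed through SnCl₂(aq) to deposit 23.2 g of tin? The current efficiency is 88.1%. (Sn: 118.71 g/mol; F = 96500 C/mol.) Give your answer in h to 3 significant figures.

n(Sn) = 23.2 / 118.71 = 0.1954 mol
Sn²⁺ + 2e⁻ → Sn, so n(e⁻) = 2 × 0.1954 = 0.3908 mol
Q = 0.3908 × 96500 / 0.881 = 42810 C
t = Q / I = 42810 / 22.6 = 1894 s = 0.526 h

0.526 h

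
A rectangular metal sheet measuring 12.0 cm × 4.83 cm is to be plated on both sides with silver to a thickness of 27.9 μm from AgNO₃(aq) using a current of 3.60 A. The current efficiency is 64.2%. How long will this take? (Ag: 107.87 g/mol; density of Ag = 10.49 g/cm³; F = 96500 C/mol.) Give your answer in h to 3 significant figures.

Plated area = 2 × 12.0 × 4.83 = 115.9 cm²
Volume = 115.9 × 27.9×10⁻⁴ cm = 0.3234 cm³
m(Ag) = 0.3234 × 10.49 = 3.392 g
n(Ag) = 3.392 / 107.87 = 0.03145 mol; n(e⁻) = 0.03145 mol
Q = 0.03145 × 96500 / 0.642 = 4727 C
t = 4727 / 3.60 = 1313 s = 0.365 h

0.365 h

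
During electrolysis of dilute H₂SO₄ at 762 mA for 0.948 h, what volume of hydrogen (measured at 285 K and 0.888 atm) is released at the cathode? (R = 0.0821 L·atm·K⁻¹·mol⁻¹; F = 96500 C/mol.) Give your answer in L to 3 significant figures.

0.355 L

Charge passed = 0.762 × 3412.8 = 2601 C
n(e⁻) = 2601 / 96500 = 0.02695 mol
2H⁺ + 2e⁻ → H₂, so n(H₂) = 0.02695 / 2 = 0.01348 mol
V = nRT/P = 0.01348 × 0.0821 × 285 / 0.888 = 0.3552 L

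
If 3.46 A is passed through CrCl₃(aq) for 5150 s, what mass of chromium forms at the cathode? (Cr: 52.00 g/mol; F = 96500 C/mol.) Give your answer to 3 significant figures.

Q = 3.46 A × 5150 s = 17820 C
n(e⁻) = Q/F = 17820/96500 = 0.1847 mol
Cr³⁺ + 3e⁻ → Cr, so n(Cr) = 0.1847 / 3 = 0.06157 mol
m = 0.06157 × 52.00 = 3.20 g

3.20 g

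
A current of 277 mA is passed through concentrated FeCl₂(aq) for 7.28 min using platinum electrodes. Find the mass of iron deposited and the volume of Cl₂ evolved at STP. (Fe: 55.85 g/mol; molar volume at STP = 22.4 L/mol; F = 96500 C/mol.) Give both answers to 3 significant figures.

Q = 0.277 × 436.8 = 121.0 C; n(e⁻) = 121.0 / 96500 = 0.001254 mol
Cathode: Fe²⁺ + 2e⁻ → Fe → n(Fe) = 0.001254/2 = 6.270×10^-4 mol → 0.0350 g
Anode: 2Cl⁻ → Cl₂ + 2e⁻ → n(Cl₂) = 0.001254/2 = 6.270×10^-4 mol → 0.0140 L

0.0350 g Fe; 0.0140 L Cl₂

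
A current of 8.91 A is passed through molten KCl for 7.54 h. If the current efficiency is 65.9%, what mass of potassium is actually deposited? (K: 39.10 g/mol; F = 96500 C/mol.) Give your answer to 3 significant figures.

Q = 8.91 × 27144 = 2.419×10^5 C
n(e⁻) = 2.419×10^5 / 96500 = 2.507 mol
K⁺ + e⁻ → K, so theoretical m(K) = 2.507 × 39.10 = 98.02 g
Actual mass = 65.9% × 98.02 = 64.6 g

64.6 g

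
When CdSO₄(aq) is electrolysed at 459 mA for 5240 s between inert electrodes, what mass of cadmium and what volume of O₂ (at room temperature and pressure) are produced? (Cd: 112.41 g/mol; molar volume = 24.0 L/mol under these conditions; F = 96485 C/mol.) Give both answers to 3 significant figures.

1.40 g Cd; 0.150 L O₂

Q = 0.459 × 5240 = 2405 C; n(e⁻) = 2405 / 96485 = 0.02493 mol
Cathode: Cd²⁺ + 2e⁻ → Cd → n(Cd) = 0.02493/2 = 0.01247 mol → 1.40 g
Anode: 2H₂O → O₂ + 4H⁺ + 4e⁻ → n(O₂) = 0.02493/4 = 0.006233 mol → 0.150 L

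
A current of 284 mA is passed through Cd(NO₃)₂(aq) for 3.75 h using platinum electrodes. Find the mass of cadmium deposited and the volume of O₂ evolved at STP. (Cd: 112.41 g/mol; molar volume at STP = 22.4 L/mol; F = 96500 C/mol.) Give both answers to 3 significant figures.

Q = 0.284 × 13500 = 3834 C; n(e⁻) = 3834 / 96500 = 0.03973 mol
Cathode: Cd²⁺ + 2e⁻ → Cd → n(Cd) = 0.03973/2 = 0.01987 mol → 2.23 g
Anode: 2H₂O → O₂ + 4H⁺ + 4e⁻ → n(O₂) = 0.03973/4 = 0.009933 mol → 0.222 L

2.23 g Cd; 0.222 L O₂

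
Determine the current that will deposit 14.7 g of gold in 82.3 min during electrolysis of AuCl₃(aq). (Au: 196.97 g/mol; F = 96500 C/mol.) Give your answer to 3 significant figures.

4.38 A

n(Au) = 14.7 / 196.97 = 0.07463 mol
Au³⁺ + 3e⁻ → Au, so n(e⁻) = 3 × 0.07463 = 0.2239 mol
Q = 0.2239 × 96500 = 21610 C
I = Q / t = 21610 / 4938 s = 4.38 A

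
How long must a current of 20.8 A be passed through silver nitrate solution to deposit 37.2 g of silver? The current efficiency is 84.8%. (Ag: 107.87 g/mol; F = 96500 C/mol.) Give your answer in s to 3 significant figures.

n(Ag) = 37.2 / 107.87 = 0.3449 mol
Ag⁺ + e⁻ → Ag, so n(e⁻) = 0.3449 mol
Q = 0.3449 × 96500 / 0.848 = 39250 C
t = Q / I = 39250 / 20.8 = 1887 s

1890 s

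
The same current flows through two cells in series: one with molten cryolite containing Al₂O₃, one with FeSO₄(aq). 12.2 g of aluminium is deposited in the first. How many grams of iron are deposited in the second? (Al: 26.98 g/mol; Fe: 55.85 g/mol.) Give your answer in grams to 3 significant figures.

n(Al) = 12.2 / 26.98 = 0.4522 mol
Al³⁺ + 3e⁻ → Al, so n(e⁻) = 3 × 0.4522 = 1.357 mol
The cells are in series, so the same charge (and hence the same n(e⁻) = 1.357 mol) passes through both.
Fe²⁺ + 2e⁻ → Fe, so n(Fe) = 1.357 / 2 = 0.6785 mol
m(Fe) = 0.6785 × 55.85 = 37.9 g

37.9 g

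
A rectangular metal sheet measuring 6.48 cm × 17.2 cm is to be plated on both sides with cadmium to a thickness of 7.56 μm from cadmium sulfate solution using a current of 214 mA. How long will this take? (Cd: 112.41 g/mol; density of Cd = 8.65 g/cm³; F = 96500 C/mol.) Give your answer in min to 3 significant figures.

195 min

Plated area = 2 × 6.48 × 17.2 = 222.9 cm²
Volume = 222.9 × 7.56×10⁻⁴ cm = 0.1685 cm³
m(Cd) = 0.1685 × 8.65 = 1.458 g
n(Cd) = 1.458 / 112.41 = 0.01297 mol; n(e⁻) = 2 × 0.01297 = 0.02594 mol
Q = 0.02594 × 96500 = 2503 C
t = 2503 / 0.214 = 11700 s = 195 min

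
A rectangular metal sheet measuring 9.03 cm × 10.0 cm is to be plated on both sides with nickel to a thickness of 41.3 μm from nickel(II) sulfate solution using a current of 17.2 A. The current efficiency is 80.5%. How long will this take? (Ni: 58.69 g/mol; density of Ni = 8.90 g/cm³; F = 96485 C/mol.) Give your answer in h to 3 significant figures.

0.438 h

Plated area = 2 × 9.03 × 10.0 = 180.6 cm²
Volume = 180.6 × 41.3×10⁻⁴ cm = 0.7459 cm³
m(Ni) = 0.7459 × 8.90 = 6.639 g
n(Ni) = 6.639 / 58.69 = 0.1131 mol; n(e⁻) = 2 × 0.1131 = 0.2262 mol
Q = 0.2262 × 96485 / 0.805 = 27110 C
t = 27110 / 17.2 = 1576 s = 0.438 h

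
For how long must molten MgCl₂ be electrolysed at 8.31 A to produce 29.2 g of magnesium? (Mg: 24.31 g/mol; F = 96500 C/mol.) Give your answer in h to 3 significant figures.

n(Mg) = 29.2 / 24.31 = 1.201 mol
Mg²⁺ + 2e⁻ → Mg, so n(e⁻) = 2 × 1.201 = 2.402 mol
Q = 2.402 × 96500 = 2.318×10^5 C
t = Q / I = 2.318×10^5 / 8.31 = 27890 s = 7.75 h

7.75 h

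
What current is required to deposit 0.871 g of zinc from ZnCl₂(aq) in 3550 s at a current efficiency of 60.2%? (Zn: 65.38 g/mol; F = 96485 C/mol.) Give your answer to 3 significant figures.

1.20 A

n(Zn) = 0.871 / 65.38 = 0.01332 mol
Zn²⁺ + 2e⁻ → Zn, so n(e⁻) = 2 × 0.01332 = 0.02664 mol
Q = 0.02664 × 96485 / 0.602 = 4270 C
I = Q / t = 4270 / 3550 s = 1.20 A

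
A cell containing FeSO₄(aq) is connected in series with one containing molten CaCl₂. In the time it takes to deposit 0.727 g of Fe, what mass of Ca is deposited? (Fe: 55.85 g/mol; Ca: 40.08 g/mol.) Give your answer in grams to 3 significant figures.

0.522 g

n(Fe) = 0.727 / 55.85 = 0.01302 mol
Fe²⁺ + 2e⁻ → Fe, so n(e⁻) = 2 × 0.01302 = 0.02604 mol
The cells are in series, so the same charge (and hence the same n(e⁻) = 0.02604 mol) passes through both.
Ca²⁺ + 2e⁻ → Ca, so n(Ca) = 0.02604 / 2 = 0.01302 mol
m(Ca) = 0.01302 × 40.08 = 0.522 g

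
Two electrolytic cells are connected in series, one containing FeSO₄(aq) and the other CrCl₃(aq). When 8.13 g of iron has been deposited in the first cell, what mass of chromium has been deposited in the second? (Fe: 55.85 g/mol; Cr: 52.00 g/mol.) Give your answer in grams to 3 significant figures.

5.05 g

n(Fe) = 8.13 / 55.85 = 0.1456 mol
Fe²⁺ + 2e⁻ → Fe, so n(e⁻) = 2 × 0.1456 = 0.2912 mol
In series, the same 0.2912 mol of electrons flows through the second cell.
Cr³⁺ + 3e⁻ → Cr, so n(Cr) = 0.2912 / 3 = 0.09707 mol
m(Cr) = 0.09707 × 52.00 = 5.05 g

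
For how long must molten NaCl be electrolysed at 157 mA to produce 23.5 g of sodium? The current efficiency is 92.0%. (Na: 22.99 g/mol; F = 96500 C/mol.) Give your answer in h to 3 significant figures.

190 h

n(Na) = 23.5 / 22.99 = 1.022 mol
Na⁺ + e⁻ → Na, so n(e⁻) = 1.022 mol
Q = 1.022 × 96500 / 0.920 = 1.072×10^5 C
t = Q / I = 1.072×10^5 / 0.157 = 6.828×10^5 s = 190 h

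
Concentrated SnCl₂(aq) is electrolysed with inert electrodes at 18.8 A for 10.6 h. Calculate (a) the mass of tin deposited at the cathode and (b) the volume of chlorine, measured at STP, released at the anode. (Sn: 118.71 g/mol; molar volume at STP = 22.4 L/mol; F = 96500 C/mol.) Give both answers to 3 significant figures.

Q = 18.8 × 38160 = 7.174×10^5 C; n(e⁻) = 7.174×10^5 / 96500 = 7.434 mol
Cathode: Sn²⁺ + 2e⁻ → Sn → n(Sn) = 7.434/2 = 3.717 mol → 441 g
Anode: 2Cl⁻ → Cl₂ + 2e⁻ → n(Cl₂) = 7.434/2 = 3.717 mol → 83.3 L

441 g Sn; 83.3 L Cl₂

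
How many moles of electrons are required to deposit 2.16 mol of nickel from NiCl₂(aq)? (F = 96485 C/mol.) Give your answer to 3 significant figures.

Ni²⁺ + 2e⁻ → Ni, so n(e⁻) = 2 × 2.16 = 4.320 mol

4.32 mol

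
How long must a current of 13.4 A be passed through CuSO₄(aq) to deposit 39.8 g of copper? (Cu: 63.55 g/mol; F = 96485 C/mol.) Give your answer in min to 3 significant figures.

n(Cu) = 39.8 / 63.55 = 0.6263 mol
Cu²⁺ + 2e⁻ → Cu, so n(e⁻) = 2 × 0.6263 = 1.253 mol
Q = 1.253 × 96485 = 1.209×10^5 C
t = Q / I = 1.209×10^5 / 13.4 = 9022 s = 150 min

150 min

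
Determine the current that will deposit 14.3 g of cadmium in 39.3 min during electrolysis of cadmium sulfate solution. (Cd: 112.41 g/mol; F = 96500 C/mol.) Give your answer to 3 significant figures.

10.4 A

n(Cd) = 14.3 / 112.41 = 0.1272 mol
Cd²⁺ + 2e⁻ → Cd, so n(e⁻) = 2 × 0.1272 = 0.2544 mol
Q = 0.2544 × 96500 = 24550 C
I = Q / t = 24550 / 2358 s = 10.4 A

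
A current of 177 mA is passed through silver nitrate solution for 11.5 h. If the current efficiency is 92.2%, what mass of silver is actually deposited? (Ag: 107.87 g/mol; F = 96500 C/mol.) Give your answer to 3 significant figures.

Q = 0.177 × 41400 = 7328 C
n(e⁻) = 7328 / 96500 = 0.07594 mol
Ag⁺ + e⁻ → Ag, so theoretical m(Ag) = 0.07594 × 107.87 = 8.192 g
Actual mass = 92.2% × 8.192 = 7.55 g

7.55 g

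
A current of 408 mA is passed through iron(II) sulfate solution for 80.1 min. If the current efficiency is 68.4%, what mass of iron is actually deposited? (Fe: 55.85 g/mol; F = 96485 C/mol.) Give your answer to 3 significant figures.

0.388 g

Q = 0.408 × 4806 = 1961 C
n(e⁻) = 1961 / 96485 = 0.02032 mol
Fe²⁺ + 2e⁻ → Fe, so theoretical m(Fe) = 0.01016 × 55.85 = 0.5674 g
Actual mass = 68.4% × 0.5674 = 0.388 g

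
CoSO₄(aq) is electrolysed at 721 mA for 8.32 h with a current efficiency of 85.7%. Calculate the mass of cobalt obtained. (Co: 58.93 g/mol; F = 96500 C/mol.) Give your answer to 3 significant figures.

5.65 g

Q = 0.721 × 29952 = 21600 C
n(e⁻) = 21600 / 96500 = 0.2238 mol
Co²⁺ + 2e⁻ → Co, so theoretical m(Co) = 0.1119 × 58.93 = 6.594 g
Actual mass = 85.7% × 6.594 = 5.65 g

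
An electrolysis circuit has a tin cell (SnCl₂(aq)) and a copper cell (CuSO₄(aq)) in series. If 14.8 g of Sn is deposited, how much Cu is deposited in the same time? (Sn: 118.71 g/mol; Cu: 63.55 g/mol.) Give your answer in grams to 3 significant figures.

n(Sn) = 14.8 / 118.71 = 0.1247 mol
Sn²⁺ + 2e⁻ → Sn, so n(e⁻) = 2 × 0.1247 = 0.2494 mol
Since the cells are in series, n(e⁻) in the Cu cell is also 0.2494 mol.
Cu²⁺ + 2e⁻ → Cu, so n(Cu) = 0.2494 / 2 = 0.1247 mol
m(Cu) = 0.1247 × 63.55 = 7.92 g

7.92 g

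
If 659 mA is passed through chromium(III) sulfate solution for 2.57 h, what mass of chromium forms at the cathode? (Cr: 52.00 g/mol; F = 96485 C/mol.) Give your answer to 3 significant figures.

1.10 g

Charge passed = 0.659 × 9252 = 6097 C
Moles of electrons = 6097 / 96485 = 0.06319 mol
Cr³⁺ + 3e⁻ → Cr, so n(Cr) = 0.06319 / 3 = 0.02106 mol
m = 0.02106 × 52.00 = 1.10 g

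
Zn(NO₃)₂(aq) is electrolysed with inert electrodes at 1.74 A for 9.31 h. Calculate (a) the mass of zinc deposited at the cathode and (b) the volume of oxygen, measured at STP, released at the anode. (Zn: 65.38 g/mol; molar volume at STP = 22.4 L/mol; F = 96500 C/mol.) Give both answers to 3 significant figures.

19.8 g Zn; 3.38 L O₂

Q = 1.74 × 33516 = 58320 C; n(e⁻) = 58320 / 96500 = 0.6044 mol
Cathode: Zn²⁺ + 2e⁻ → Zn → n(Zn) = 0.6044/2 = 0.3022 mol → 19.8 g
Anode: 2H₂O → O₂ + 4H⁺ + 4e⁻ → n(O₂) = 0.6044/4 = 0.1511 mol → 3.38 L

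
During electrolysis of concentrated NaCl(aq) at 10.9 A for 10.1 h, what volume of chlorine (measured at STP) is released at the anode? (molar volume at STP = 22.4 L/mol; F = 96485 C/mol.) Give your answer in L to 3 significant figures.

46.0 L

Q = 10.9 A × 36360 s = 3.963×10^5 C
Moles of electrons = 3.963×10^5 / 96485 = 4.107 mol
2Cl⁻ → Cl₂ + 2e⁻, so n(Cl₂) = 4.107 / 2 = 2.054 mol
V = 2.054 × 22.4 = 46.01 L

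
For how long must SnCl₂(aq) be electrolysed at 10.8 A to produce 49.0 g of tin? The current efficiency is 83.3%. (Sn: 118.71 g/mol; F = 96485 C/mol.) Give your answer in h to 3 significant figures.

n(Sn) = 49.0 / 118.71 = 0.4128 mol
Sn²⁺ + 2e⁻ → Sn, so n(e⁻) = 2 × 0.4128 = 0.8256 mol
Q = 0.8256 × 96485 / 0.833 = 95630 C
t = Q / I = 95630 / 10.8 = 8855 s = 2.46 h

2.46 h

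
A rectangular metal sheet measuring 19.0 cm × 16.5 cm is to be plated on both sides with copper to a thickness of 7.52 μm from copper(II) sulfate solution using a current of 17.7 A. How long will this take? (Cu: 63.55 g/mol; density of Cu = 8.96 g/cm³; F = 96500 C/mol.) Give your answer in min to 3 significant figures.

Plated area = 2 × 19.0 × 16.5 = 627.0 cm²
Volume = 627.0 × 7.52×10⁻⁴ cm = 0.4715 cm³
m(Cu) = 0.4715 × 8.96 = 4.225 g
n(Cu) = 4.225 / 63.55 = 0.06648 mol; n(e⁻) = 2 × 0.06648 = 0.1330 mol
Q = 0.1330 × 96500 = 12830 C
t = 12830 / 17.7 = 724.9 s = 12.1 min

12.1 min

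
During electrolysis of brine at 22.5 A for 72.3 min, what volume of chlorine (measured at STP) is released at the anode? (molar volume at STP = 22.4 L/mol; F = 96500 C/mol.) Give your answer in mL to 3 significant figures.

11300 mL

Q = It = 22.5 × 4338 = 97610 C
n(e⁻) = 97610 / 96500 = 1.012 mol
2Cl⁻ → Cl₂ + 2e⁻, so n(Cl₂) = 1.012 / 2 = 0.5060 mol
V = 0.5060 × 22.4 = 11.33 L
= 11300 mL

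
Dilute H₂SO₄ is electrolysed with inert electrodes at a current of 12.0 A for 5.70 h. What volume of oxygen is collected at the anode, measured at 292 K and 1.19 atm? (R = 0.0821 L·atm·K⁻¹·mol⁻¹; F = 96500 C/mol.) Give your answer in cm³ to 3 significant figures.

Q = It = 12.0 × 20520 = 2.462×10^5 C
Moles of electrons = 2.462×10^5 / 96500 = 2.551 mol
2H₂O → O₂ + 4H⁺ + 4e⁻, so n(O₂) = 2.551 / 4 = 0.6378 mol
V = nRT/P = 0.6378 × 0.0821 × 292 / 1.19 = 12.85 L
= 12900 cm³

12900 cm³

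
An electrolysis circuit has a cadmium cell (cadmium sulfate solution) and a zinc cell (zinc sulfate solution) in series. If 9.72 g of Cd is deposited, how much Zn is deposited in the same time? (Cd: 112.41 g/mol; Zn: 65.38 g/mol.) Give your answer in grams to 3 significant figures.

5.65 g

n(Cd) = 9.72 / 112.41 = 0.08647 mol
Cd²⁺ + 2e⁻ → Cd, so n(e⁻) = 2 × 0.08647 = 0.1729 mol
The cells are in series, so the same charge (and hence the same n(e⁻) = 0.1729 mol) passes through both.
Zn²⁺ + 2e⁻ → Zn, so n(Zn) = 0.1729 / 2 = 0.08645 mol
m(Zn) = 0.08645 × 65.38 = 5.65 g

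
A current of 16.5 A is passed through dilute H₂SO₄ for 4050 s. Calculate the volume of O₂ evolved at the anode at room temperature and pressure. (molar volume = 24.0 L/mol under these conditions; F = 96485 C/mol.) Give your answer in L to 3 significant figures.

Charge passed = 16.5 × 4050 = 66830 C
Moles of electrons = 66830 / 96485 = 0.6926 mol
2H₂O → O₂ + 4H⁺ + 4e⁻, so n(O₂) = 0.6926 / 4 = 0.1732 mol
V = 0.1732 × 24.0 = 4.157 L

4.16 L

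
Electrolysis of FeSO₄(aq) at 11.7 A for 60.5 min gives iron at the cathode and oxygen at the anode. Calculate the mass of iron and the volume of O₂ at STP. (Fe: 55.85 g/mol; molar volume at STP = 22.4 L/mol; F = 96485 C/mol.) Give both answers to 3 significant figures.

12.3 g Fe; 2.47 L O₂

Q = 11.7 × 3630 = 42470 C; n(e⁻) = 42470 / 96485 = 0.4402 mol
Cathode: Fe²⁺ + 2e⁻ → Fe → n(Fe) = 0.4402/2 = 0.2201 mol → 12.3 g
Anode: 2H₂O → O₂ + 4H⁺ + 4e⁻ → n(O₂) = 0.4402/4 = 0.1101 mol → 2.47 L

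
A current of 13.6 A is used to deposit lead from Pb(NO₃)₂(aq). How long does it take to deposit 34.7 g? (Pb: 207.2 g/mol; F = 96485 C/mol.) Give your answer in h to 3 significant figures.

0.660 h

n(Pb) = 34.7 / 207.2 = 0.1675 mol
Pb²⁺ + 2e⁻ → Pb, so n(e⁻) = 2 × 0.1675 = 0.3350 mol
Q = 0.3350 × 96485 = 32320 C
t = Q / I = 32320 / 13.6 = 2376 s = 0.660 h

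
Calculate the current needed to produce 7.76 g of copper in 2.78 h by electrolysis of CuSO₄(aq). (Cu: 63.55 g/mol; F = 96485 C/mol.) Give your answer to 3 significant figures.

2.35 A

n(Cu) = 7.76 / 63.55 = 0.1221 mol
Cu²⁺ + 2e⁻ → Cu, so n(e⁻) = 2 × 0.1221 = 0.2442 mol
Q = 0.2442 × 96485 = 23560 C
I = Q / t = 23560 / 10008 s = 2.35 A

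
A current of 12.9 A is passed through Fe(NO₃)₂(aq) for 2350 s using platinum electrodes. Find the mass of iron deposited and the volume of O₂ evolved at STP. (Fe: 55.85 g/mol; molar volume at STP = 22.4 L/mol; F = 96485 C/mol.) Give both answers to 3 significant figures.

Q = 12.9 × 2350 = 30320 C; n(e⁻) = 30320 / 96485 = 0.3142 mol
Cathode: Fe²⁺ + 2e⁻ → Fe → n(Fe) = 0.3142/2 = 0.1571 mol → 8.77 g
Anode: 2H₂O → O₂ + 4H⁺ + 4e⁻ → n(O₂) = 0.3142/4 = 0.07855 mol → 1.76 L

8.77 g Fe; 1.76 L O₂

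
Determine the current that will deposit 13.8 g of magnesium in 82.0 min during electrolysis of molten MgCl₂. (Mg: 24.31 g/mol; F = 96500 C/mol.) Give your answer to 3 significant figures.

n(Mg) = 13.8 / 24.31 = 0.5677 mol
Mg²⁺ + 2e⁻ → Mg, so n(e⁻) = 2 × 0.5677 = 1.135 mol
Q = 1.135 × 96500 = 1.095×10^5 C
I = Q / t = 1.095×10^5 / 4920 s = 22.3 A

22.3 A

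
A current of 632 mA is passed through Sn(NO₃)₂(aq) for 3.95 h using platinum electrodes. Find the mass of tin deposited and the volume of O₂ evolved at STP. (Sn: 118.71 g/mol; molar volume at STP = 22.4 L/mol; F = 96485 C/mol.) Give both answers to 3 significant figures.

Q = 0.632 × 14220 = 8987 C; n(e⁻) = 8987 / 96485 = 0.09314 mol
Cathode: Sn²⁺ + 2e⁻ → Sn → n(Sn) = 0.09314/2 = 0.04657 mol → 5.53 g
Anode: 2H₂O → O₂ + 4H⁺ + 4e⁻ → n(O₂) = 0.09314/4 = 0.02329 mol → 0.522 L

5.53 g Sn; 0.522 L O₂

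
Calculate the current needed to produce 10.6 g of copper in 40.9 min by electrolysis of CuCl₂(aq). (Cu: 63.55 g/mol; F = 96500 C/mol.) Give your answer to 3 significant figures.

n(Cu) = 10.6 / 63.55 = 0.1668 mol
Cu²⁺ + 2e⁻ → Cu, so n(e⁻) = 2 × 0.1668 = 0.3336 mol
Q = 0.3336 × 96500 = 32190 C
I = Q / t = 32190 / 2454 s = 13.1 A

13.1 A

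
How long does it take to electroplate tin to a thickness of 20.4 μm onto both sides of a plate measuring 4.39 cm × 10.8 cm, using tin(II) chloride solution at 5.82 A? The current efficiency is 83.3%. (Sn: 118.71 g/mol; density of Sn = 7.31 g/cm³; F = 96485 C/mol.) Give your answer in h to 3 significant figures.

0.132 h

Plated area = 2 × 4.39 × 10.8 = 94.82 cm²
Volume = 94.82 × 20.4×10⁻⁴ cm = 0.1934 cm³
m(Sn) = 0.1934 × 7.31 = 1.414 g
n(Sn) = 1.414 / 118.71 = 0.01191 mol; n(e⁻) = 2 × 0.01191 = 0.02382 mol
Q = 0.02382 × 96485 / 0.833 = 2759 C
t = 2759 / 5.82 = 474.1 s = 0.132 h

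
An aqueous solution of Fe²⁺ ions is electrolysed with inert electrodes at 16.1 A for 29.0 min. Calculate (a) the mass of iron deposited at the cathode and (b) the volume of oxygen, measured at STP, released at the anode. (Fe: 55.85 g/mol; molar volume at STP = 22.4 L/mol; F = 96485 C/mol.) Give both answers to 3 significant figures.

Q = 16.1 × 1740 = 28010 C; n(e⁻) = 28010 / 96485 = 0.2903 mol
Cathode: Fe²⁺ + 2e⁻ → Fe → n(Fe) = 0.2903/2 = 0.1452 mol → 8.11 g
Anode: 2H₂O → O₂ + 4H⁺ + 4e⁻ → n(O₂) = 0.2903/4 = 0.07258 mol → 1.63 L

8.11 g Fe; 1.63 L O₂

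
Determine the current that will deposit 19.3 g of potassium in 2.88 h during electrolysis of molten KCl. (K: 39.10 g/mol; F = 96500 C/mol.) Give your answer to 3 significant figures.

4.59 A

n(K) = 19.3 / 39.10 = 0.4936 mol
K⁺ + e⁻ → K, so n(e⁻) = 0.4936 mol
Q = 0.4936 × 96500 = 47630 C
I = Q / t = 47630 / 10368 s = 4.59 A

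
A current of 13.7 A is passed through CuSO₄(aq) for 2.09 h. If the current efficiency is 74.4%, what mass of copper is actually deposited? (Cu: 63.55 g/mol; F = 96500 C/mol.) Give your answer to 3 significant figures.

25.3 g

Q = 13.7 × 7524 = 1.031×10^5 C
n(e⁻) = 1.031×10^5 / 96500 = 1.068 mol
Cu²⁺ + 2e⁻ → Cu, so theoretical m(Cu) = 0.5340 × 63.55 = 33.94 g
Actual mass = 74.4% × 33.94 = 25.3 g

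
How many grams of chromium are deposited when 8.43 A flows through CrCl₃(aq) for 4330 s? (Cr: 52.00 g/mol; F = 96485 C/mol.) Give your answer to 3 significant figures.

Charge passed = 8.43 × 4330 = 36500 C
n(e⁻) = 36500 / 96485 = 0.3783 mol
Cr³⁺ + 3e⁻ → Cr, so n(Cr) = 0.3783 / 3 = 0.1261 mol
m = 0.1261 × 52.00 = 6.56 g

6.56 g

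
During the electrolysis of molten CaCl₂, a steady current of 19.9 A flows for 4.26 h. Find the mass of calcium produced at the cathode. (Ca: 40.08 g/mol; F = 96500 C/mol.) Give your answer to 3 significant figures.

63.4 g

Q = It = 19.9 × 15336 = 3.052×10^5 C
Moles of electrons = 3.052×10^5 / 96500 = 3.163 mol
Ca²⁺ + 2e⁻ → Ca, so n(Ca) = 3.163 / 2 = 1.582 mol
m = 1.582 × 40.08 = 63.4 g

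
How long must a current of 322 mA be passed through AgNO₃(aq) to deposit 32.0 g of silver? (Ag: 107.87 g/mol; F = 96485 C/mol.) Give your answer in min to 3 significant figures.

n(Ag) = 32.0 / 107.87 = 0.2967 mol
Ag⁺ + e⁻ → Ag, so n(e⁻) = 0.2967 mol
Q = 0.2967 × 96485 = 28630 C
t = Q / I = 28630 / 0.322 = 88910 s = 1480 min

1480 min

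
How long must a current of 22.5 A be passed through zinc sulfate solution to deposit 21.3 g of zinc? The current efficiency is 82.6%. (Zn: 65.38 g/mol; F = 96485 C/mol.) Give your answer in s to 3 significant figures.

3380 s

n(Zn) = 21.3 / 65.38 = 0.3258 mol
Zn²⁺ + 2e⁻ → Zn, so n(e⁻) = 2 × 0.3258 = 0.6516 mol
Q = 0.6516 × 96485 / 0.826 = 76110 C
t = Q / I = 76110 / 22.5 = 3383 s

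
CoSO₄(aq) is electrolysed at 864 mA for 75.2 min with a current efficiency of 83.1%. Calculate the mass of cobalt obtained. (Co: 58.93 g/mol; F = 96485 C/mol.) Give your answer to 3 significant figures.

0.989 g

Q = 0.864 × 4512 = 3898 C
n(e⁻) = 3898 / 96485 = 0.04040 mol
Co²⁺ + 2e⁻ → Co, so theoretical m(Co) = 0.02020 × 58.93 = 1.190 g
Actual mass = 83.1% × 1.190 = 0.989 g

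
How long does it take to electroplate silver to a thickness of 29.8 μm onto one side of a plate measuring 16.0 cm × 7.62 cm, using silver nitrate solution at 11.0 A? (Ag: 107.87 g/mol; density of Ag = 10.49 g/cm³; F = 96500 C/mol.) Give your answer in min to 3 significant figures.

Plated area = 16.0 × 7.62 = 121.9 cm²
Volume = 121.9 × 29.8×10⁻⁴ cm = 0.3633 cm³
m(Ag) = 0.3633 × 10.49 = 3.811 g
n(Ag) = 3.811 / 107.87 = 0.03533 mol; n(e⁻) = 0.03533 mol
Q = 0.03533 × 96500 = 3409 C
t = 3409 / 11.0 = 309.9 s = 5.17 min

5.17 min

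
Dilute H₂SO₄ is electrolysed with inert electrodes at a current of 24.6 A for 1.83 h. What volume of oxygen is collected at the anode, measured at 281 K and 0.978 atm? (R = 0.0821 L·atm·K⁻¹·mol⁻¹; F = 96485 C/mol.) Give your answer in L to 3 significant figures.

9.91 L

Q = It = 24.6 × 6588 = 1.621×10^5 C
n(e⁻) = 1.621×10^5 / 96485 = 1.680 mol
2H₂O → O₂ + 4H⁺ + 4e⁻, so n(O₂) = 1.680 / 4 = 0.4200 mol
V = nRT/P = 0.4200 × 0.0821 × 281 / 0.978 = 9.907 L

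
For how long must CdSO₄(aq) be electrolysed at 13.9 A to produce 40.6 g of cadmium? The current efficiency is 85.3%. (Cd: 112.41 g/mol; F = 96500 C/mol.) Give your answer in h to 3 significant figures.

1.63 h

n(Cd) = 40.6 / 112.41 = 0.3612 mol
Cd²⁺ + 2e⁻ → Cd, so n(e⁻) = 2 × 0.3612 = 0.7224 mol
Q = 0.7224 × 96500 / 0.853 = 81730 C
t = Q / I = 81730 / 13.9 = 5880 s = 1.63 h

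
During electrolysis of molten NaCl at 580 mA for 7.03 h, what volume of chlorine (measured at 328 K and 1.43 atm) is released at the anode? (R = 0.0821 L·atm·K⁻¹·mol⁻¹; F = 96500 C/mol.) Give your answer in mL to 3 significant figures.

1430 mL

Q = It = 0.580 × 25308 = 14680 C
Moles of electrons = 14680 / 96500 = 0.1521 mol
2Cl⁻ → Cl₂ + 2e⁻, so n(Cl₂) = 0.1521 / 2 = 0.07605 mol
V = nRT/P = 0.07605 × 0.0821 × 328 / 1.43 = 1.432 L
= 1430 mL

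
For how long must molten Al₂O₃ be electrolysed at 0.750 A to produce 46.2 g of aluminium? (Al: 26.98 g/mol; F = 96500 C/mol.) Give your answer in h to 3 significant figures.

n(Al) = 46.2 / 26.98 = 1.712 mol
Al³⁺ + 3e⁻ → Al, so n(e⁻) = 3 × 1.712 = 5.136 mol
Q = 5.136 × 96500 = 4.956×10^5 C
t = Q / I = 4.956×10^5 / 0.750 = 6.608×10^5 s = 184 h

184 h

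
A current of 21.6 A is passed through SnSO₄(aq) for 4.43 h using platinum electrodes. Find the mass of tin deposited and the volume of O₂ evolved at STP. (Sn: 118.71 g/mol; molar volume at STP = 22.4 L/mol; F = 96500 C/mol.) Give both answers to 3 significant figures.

Q = 21.6 × 15948 = 3.445×10^5 C; n(e⁻) = 3.445×10^5 / 96500 = 3.570 mol
Cathode: Sn²⁺ + 2e⁻ → Sn → n(Sn) = 3.570/2 = 1.785 mol → 212 g
Anode: 2H₂O → O₂ + 4H⁺ + 4e⁻ → n(O₂) = 3.570/4 = 0.8925 mol → 20.0 L

212 g Sn; 20.0 L O₂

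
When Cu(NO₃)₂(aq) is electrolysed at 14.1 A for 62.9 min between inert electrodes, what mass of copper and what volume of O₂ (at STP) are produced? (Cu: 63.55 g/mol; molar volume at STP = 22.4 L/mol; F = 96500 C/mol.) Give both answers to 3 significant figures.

17.5 g Cu; 3.09 L O₂

Q = 14.1 × 3774 = 53210 C; n(e⁻) = 53210 / 96500 = 0.5514 mol
Cathode: Cu²⁺ + 2e⁻ → Cu → n(Cu) = 0.5514/2 = 0.2757 mol → 17.5 g
Anode: 2H₂O → O₂ + 4H⁺ + 4e⁻ → n(O₂) = 0.5514/4 = 0.1379 mol → 3.09 L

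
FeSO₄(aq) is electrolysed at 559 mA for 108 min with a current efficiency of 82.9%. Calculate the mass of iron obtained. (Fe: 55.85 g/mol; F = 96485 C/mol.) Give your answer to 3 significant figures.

0.869 g

Q = 0.559 × 6480 = 3622 C
n(e⁻) = 3622 / 96485 = 0.03754 mol
Fe²⁺ + 2e⁻ → Fe, so theoretical m(Fe) = 0.01877 × 55.85 = 1.048 g
Actual mass = 82.9% × 1.048 = 0.869 g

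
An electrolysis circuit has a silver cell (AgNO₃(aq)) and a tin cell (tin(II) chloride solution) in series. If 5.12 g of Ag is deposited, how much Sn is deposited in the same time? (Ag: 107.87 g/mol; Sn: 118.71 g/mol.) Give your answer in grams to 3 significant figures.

2.82 g

n(Ag) = 5.12 / 107.87 = 0.04746 mol
Ag⁺ + e⁻ → Ag, so n(e⁻) = 0.04746 mol
Since the cells are in series, n(e⁻) in the Sn cell is also 0.04746 mol.
Sn²⁺ + 2e⁻ → Sn, so n(Sn) = 0.04746 / 2 = 0.02373 mol
m(Sn) = 0.02373 × 118.71 = 2.82 g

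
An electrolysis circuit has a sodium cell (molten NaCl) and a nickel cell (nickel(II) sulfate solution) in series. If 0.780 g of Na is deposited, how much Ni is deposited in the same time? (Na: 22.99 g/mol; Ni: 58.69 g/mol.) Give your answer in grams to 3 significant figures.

n(Na) = 0.780 / 22.99 = 0.03393 mol
Na⁺ + e⁻ → Na, so n(e⁻) = 0.03393 mol
Since the cells are in series, n(e⁻) in the Ni cell is also 0.03393 mol.
Ni²⁺ + 2e⁻ → Ni, so n(Ni) = 0.03393 / 2 = 0.01697 mol
m(Ni) = 0.01697 × 58.69 = 0.996 g

0.996 g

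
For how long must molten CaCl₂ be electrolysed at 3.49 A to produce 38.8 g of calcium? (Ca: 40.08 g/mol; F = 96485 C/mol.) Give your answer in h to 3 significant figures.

n(Ca) = 38.8 / 40.08 = 0.9681 mol
Ca²⁺ + 2e⁻ → Ca, so n(e⁻) = 2 × 0.9681 = 1.936 mol
Q = 1.936 × 96485 = 1.868×10^5 C
t = Q / I = 1.868×10^5 / 3.49 = 53520 s = 14.9 h

14.9 h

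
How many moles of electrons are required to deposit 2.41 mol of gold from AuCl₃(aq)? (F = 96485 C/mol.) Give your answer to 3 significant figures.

7.23 mol

Au³⁺ + 3e⁻ → Au, so n(e⁻) = 3 × 2.41 = 7.230 mol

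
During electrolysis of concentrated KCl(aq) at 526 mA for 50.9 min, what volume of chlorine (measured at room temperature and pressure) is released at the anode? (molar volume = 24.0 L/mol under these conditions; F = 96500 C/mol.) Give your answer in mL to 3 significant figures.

Q = It = 0.526 × 3054 = 1606 C
n(e⁻) = Q/F = 1606/96500 = 0.01664 mol
2Cl⁻ → Cl₂ + 2e⁻, so n(Cl₂) = 0.01664 / 2 = 0.008320 mol
V = 0.008320 × 24.0 = 0.1997 L
= 200 mL

200 mL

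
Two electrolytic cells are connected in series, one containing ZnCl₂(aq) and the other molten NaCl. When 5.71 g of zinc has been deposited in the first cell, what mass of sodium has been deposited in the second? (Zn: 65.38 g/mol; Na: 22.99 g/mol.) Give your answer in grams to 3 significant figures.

n(Zn) = 5.71 / 65.38 = 0.08734 mol
Zn²⁺ + 2e⁻ → Zn, so n(e⁻) = 2 × 0.08734 = 0.1747 mol
Same current for the same time ⇒ same n(e⁻) = 0.1747 mol in both cells.
Na⁺ + e⁻ → Na, so n(Na) = 0.1747 mol
m(Na) = 0.1747 × 22.99 = 4.02 g

4.02 g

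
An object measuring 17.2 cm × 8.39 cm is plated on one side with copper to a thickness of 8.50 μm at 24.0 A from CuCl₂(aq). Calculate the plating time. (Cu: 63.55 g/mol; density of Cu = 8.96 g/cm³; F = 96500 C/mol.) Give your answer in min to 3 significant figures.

Plated area = 17.2 × 8.39 = 144.3 cm²
Volume = 144.3 × 8.50×10⁻⁴ cm = 0.1227 cm³
m(Cu) = 0.1227 × 8.96 = 1.099 g
n(Cu) = 1.099 / 63.55 = 0.01729 mol; n(e⁻) = 2 × 0.01729 = 0.03458 mol
Q = 0.03458 × 96500 = 3337 C
t = 3337 / 24.0 = 139.0 s = 2.32 min

2.32 min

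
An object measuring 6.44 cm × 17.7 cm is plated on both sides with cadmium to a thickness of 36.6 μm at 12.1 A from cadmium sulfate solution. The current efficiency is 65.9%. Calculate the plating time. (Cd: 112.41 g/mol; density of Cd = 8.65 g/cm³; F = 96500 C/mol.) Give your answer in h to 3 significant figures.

Plated area = 2 × 6.44 × 17.7 = 228.0 cm²
Volume = 228.0 × 36.6×10⁻⁴ cm = 0.8345 cm³
m(Cd) = 0.8345 × 8.65 = 7.218 g
n(Cd) = 7.218 / 112.41 = 0.06421 mol; n(e⁻) = 2 × 0.06421 = 0.1284 mol
Q = 0.1284 × 96500 / 0.659 = 18800 C
t = 18800 / 12.1 = 1554 s = 0.432 h

0.432 h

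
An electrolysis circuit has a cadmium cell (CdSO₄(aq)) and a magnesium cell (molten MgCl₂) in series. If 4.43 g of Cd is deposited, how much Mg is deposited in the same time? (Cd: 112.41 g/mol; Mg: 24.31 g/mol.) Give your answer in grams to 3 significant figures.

0.958 g

n(Cd) = 4.43 / 112.41 = 0.03941 mol
Cd²⁺ + 2e⁻ → Cd, so n(e⁻) = 2 × 0.03941 = 0.07882 mol
The cells are in series, so the same charge (and hence the same n(e⁻) = 0.07882 mol) passes through both.
Mg²⁺ + 2e⁻ → Mg, so n(Mg) = 0.07882 / 2 = 0.03941 mol
m(Mg) = 0.03941 × 24.31 = 0.958 g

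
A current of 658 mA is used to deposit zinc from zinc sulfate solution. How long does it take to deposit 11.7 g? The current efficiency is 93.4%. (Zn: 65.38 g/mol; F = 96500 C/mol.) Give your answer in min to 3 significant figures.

937 min

n(Zn) = 11.7 / 65.38 = 0.1790 mol
Zn²⁺ + 2e⁻ → Zn, so n(e⁻) = 2 × 0.1790 = 0.3580 mol
Q = 0.3580 × 96500 / 0.934 = 36990 C
t = Q / I = 36990 / 0.658 = 56220 s = 937 min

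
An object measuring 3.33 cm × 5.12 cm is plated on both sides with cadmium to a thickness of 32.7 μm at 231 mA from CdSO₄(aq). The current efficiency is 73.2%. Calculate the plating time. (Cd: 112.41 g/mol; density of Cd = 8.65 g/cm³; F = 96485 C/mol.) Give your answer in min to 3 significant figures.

Plated area = 2 × 3.33 × 5.12 = 34.10 cm²
Volume = 34.10 × 32.7×10⁻⁴ cm = 0.1115 cm³
m(Cd) = 0.1115 × 8.65 = 0.9645 g
n(Cd) = 0.9645 / 112.41 = 0.008580 mol; n(e⁻) = 2 × 0.008580 = 0.01716 mol
Q = 0.01716 × 96485 / 0.732 = 2262 C
t = 2262 / 0.231 = 9792 s = 163 min

163 min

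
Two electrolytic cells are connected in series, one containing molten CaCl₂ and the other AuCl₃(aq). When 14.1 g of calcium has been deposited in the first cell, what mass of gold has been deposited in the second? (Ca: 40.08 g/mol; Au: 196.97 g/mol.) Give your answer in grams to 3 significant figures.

n(Ca) = 14.1 / 40.08 = 0.3518 mol
Ca²⁺ + 2e⁻ → Ca, so n(e⁻) = 2 × 0.3518 = 0.7036 mol
Same current for the same time ⇒ same n(e⁻) = 0.7036 mol in both cells.
Au³⁺ + 3e⁻ → Au, so n(Au) = 0.7036 / 3 = 0.2345 mol
m(Au) = 0.2345 × 196.97 = 46.2 g

46.2 g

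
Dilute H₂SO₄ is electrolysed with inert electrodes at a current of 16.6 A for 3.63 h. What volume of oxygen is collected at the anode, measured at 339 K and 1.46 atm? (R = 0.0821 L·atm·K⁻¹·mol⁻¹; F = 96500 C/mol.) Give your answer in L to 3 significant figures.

10.7 L

Q = It = 16.6 × 13068 = 2.169×10^5 C
Moles of electrons = 2.169×10^5 / 96500 = 2.248 mol
2H₂O → O₂ + 4H⁺ + 4e⁻, so n(O₂) = 2.248 / 4 = 0.5620 mol
V = nRT/P = 0.5620 × 0.0821 × 339 / 1.46 = 10.71 L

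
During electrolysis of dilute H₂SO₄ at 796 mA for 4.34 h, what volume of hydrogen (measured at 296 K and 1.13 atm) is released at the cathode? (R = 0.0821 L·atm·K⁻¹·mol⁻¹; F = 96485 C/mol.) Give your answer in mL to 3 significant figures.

1390 mL

Q = 0.796 A × 15624 s = 12440 C
n(e⁻) = 12440 / 96485 = 0.1289 mol
2H⁺ + 2e⁻ → H₂, so n(H₂) = 0.1289 / 2 = 0.06445 mol
V = nRT/P = 0.06445 × 0.0821 × 296 / 1.13 = 1.386 L
= 1390 mL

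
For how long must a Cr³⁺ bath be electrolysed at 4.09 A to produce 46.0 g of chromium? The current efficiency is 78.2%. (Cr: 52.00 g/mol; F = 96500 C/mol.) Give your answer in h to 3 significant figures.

n(Cr) = 46.0 / 52.00 = 0.8846 mol
Cr³⁺ + 3e⁻ → Cr, so n(e⁻) = 3 × 0.8846 = 2.654 mol
Q = 2.654 × 96500 / 0.782 = 3.275×10^5 C
t = Q / I = 3.275×10^5 / 4.09 = 80070 s = 22.2 h

22.2 h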